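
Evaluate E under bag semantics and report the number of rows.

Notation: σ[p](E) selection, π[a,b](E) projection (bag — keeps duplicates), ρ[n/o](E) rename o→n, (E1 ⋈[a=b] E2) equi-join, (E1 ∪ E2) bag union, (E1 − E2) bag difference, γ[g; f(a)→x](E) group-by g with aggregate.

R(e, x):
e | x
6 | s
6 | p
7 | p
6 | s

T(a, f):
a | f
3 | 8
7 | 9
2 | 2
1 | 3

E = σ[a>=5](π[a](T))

Per-node cardinality:
  T → 4
  π[a](T) → 4
  σ[a>=5](π[a](T)) → 1

|E| = 1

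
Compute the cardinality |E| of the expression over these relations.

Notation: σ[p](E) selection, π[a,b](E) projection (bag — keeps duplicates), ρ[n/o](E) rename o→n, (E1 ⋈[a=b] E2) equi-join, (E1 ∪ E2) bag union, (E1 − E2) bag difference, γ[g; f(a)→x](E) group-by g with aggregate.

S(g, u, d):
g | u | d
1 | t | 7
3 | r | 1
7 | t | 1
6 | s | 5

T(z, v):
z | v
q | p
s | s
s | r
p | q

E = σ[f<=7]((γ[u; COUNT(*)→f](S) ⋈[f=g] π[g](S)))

Stepwise |·|:
  S → 4
  γ[u; COUNT(*)→f](S) → 3
  S → 4
  π[g](S) → 4
  (γ[u; COUNT(*)→f](S) ⋈[f=g] π[g](S)) → 2
  σ[f<=7]((γ[u; COUNT(*)→f](S) ⋈[f=g] π[g](S))) → 2

|E| = 2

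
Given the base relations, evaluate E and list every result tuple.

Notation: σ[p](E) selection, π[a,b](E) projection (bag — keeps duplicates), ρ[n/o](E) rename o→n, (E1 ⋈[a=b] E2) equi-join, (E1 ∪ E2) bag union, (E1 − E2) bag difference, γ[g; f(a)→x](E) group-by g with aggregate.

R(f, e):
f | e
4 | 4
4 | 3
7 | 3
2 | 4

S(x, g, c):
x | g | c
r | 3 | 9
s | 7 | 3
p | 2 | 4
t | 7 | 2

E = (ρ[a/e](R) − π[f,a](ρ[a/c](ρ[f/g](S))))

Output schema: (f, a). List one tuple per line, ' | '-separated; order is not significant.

Subexpression sizes:
  R → 4
  ρ[a/e](R) → 4
  S → 4
  ρ[f/g](S) → 4
  ρ[a/c](ρ[f/g](S)) → 4
  π[f,a](ρ[a/c](ρ[f/g](S))) → 4
  (ρ[a/e](R) − π[f,a](ρ[a/c](ρ[f/g](S)))) → 2

== RESULT ==
f | a
4 | 3
4 | 4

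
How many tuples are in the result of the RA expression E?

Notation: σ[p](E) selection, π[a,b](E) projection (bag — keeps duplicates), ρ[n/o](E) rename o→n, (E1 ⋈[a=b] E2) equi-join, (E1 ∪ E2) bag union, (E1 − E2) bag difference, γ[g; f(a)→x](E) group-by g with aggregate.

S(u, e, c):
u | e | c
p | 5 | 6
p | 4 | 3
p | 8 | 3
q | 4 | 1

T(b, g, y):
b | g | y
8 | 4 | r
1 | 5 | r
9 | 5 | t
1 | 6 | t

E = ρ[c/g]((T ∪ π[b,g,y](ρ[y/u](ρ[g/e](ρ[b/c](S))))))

Stepwise |·|:
  T → 4
  S → 4
  ρ[b/c](S) → 4
  ρ[g/e](ρ[b/c](S)) → 4
  ρ[y/u](ρ[g/e](ρ[b/c](S))) → 4
  π[b,g,y](ρ[y/u](ρ[g/e](ρ[b/c](S)))) → 4
  (T ∪ π[b,g,y](ρ[y/u](ρ[g/e](ρ[b/c](S))))) → 8
  ρ[c/g]((T ∪ π[b,g,y](ρ[y/u](ρ[g/e](ρ[b/c](S)))))) → 8

|E| = 8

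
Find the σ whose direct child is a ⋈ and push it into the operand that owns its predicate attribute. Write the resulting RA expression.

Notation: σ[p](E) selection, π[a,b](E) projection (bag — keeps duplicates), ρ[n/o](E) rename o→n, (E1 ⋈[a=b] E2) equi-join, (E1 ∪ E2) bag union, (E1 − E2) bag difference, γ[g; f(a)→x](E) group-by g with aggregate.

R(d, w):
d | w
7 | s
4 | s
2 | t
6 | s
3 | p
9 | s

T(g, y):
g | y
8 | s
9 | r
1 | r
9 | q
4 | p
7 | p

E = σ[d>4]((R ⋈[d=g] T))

σ filters on d, owned by the left side.
E' = (σ[d>4](R) ⋈[d=g] T)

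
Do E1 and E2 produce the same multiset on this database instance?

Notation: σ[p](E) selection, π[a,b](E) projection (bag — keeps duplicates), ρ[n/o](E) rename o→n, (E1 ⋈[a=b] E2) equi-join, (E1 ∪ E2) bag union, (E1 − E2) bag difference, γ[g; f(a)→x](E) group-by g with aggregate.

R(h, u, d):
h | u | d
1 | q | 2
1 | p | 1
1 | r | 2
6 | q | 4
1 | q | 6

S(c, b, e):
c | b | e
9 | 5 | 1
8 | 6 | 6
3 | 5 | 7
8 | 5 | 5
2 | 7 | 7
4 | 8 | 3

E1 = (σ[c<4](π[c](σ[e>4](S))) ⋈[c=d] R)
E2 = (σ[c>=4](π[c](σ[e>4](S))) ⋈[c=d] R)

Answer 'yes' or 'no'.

E1 stepwise |·|:
  S → 6
  σ[e>4](S) → 4
  π[c](σ[e>4](S)) → 4
  σ[c<4](π[c](σ[e>4](S))) → 2
  R → 5
  (σ[c<4](π[c](σ[e>4](S))) ⋈[c=d] R) → 2
E2 stepwise |·|:
  S → 6
  σ[e>4](S) → 4
  π[c](σ[e>4](S)) → 4
  σ[c>=4](π[c](σ[e>4](S))) → 2
  R → 5
  (σ[c>=4](π[c](σ[e>4](S))) ⋈[c=d] R) → 0

E1 result:
c | h | u | d
2 | 1 | q | 2
2 | 1 | r | 2
E2 result:
c | h | u | d
(0 rows)
Witness: (2, 1, 'q', 2) appears 1× in E1 but 0× in E2.

no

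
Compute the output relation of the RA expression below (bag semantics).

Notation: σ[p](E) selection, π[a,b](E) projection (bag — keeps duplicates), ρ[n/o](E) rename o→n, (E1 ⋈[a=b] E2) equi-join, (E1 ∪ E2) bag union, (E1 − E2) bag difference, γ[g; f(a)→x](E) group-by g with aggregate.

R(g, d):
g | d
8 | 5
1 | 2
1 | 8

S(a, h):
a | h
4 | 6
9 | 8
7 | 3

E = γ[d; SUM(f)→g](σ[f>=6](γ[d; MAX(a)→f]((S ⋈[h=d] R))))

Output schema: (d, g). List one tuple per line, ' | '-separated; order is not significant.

Row counts bottom-up:
  S → 3
  R → 3
  (S ⋈[h=d] R) → 1
  γ[d; MAX(a)→f]((S ⋈[h=d] R)) → 1
  σ[f>=6](γ[d; MAX(a)→f]((S ⋈[h=d] R))) → 1
  γ[d; SUM(f)→g](σ[f>=6](γ[d; MAX(a)→f]((S ⋈[h=d] R)))) → 1

== RESULT ==
d | g
8 | 9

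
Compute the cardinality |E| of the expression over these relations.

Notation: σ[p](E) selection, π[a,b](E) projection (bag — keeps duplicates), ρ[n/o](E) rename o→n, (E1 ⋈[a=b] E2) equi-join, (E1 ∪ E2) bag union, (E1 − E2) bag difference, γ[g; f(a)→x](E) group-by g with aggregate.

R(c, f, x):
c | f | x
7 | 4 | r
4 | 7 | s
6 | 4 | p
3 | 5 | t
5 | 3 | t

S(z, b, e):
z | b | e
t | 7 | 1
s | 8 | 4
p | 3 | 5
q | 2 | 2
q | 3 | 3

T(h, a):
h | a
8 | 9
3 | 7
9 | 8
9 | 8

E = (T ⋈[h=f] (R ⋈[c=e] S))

Subexpression sizes:
  T → 4
  R → 5
  S → 5
  (R ⋈[c=e] S) → 3
  (T ⋈[h=f] (R ⋈[c=e] S)) → 1

|E| = 1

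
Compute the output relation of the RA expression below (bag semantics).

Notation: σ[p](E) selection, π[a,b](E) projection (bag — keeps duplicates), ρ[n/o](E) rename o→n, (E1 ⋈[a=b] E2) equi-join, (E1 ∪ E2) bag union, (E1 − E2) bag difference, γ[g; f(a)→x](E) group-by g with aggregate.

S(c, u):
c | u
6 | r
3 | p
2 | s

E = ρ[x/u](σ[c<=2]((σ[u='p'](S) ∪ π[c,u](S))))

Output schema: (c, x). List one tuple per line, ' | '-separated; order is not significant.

Per-node cardinality:
  S → 3
  σ[u='p'](S) → 1
  S → 3
  π[c,u](S) → 3
  (σ[u='p'](S) ∪ π[c,u](S)) → 4
  σ[c<=2]((σ[u='p'](S) ∪ π[c,u](S))) → 1
  ρ[x/u](σ[c<=2]((σ[u='p'](S) ∪ π[c,u](S)))) → 1

== RESULT ==
c | x
2 | s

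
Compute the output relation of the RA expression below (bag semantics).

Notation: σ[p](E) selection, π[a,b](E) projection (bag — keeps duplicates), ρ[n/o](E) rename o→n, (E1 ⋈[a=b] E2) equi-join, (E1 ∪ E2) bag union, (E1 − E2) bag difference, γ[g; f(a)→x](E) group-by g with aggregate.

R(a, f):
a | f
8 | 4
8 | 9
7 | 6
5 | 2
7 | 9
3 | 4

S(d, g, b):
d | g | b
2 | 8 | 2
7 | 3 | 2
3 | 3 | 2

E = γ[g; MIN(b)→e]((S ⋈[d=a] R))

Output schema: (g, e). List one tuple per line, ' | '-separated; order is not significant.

Per-node cardinality:
  S → 3
  R → 6
  (S ⋈[d=a] R) → 3
  γ[g; MIN(b)→e]((S ⋈[d=a] R)) → 1

== RESULT ==
g | e
3 | 2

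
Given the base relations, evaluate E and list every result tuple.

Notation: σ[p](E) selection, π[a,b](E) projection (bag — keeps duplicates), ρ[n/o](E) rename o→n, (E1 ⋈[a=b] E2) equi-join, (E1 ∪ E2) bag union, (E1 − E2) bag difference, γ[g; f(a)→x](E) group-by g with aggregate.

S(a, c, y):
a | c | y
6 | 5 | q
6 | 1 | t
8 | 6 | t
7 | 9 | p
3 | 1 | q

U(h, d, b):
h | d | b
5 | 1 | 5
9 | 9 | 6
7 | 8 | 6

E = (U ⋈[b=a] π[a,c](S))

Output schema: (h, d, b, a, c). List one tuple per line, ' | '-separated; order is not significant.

Row counts bottom-up:
  U → 3
  S → 5
  π[a,c](S) → 5
  (U ⋈[b=a] π[a,c](S)) → 4

== RESULT ==
h | d | b | a | c
7 | 8 | 6 | 6 | 1
7 | 8 | 6 | 6 | 5
9 | 9 | 6 | 6 | 1
9 | 9 | 6 | 6 | 5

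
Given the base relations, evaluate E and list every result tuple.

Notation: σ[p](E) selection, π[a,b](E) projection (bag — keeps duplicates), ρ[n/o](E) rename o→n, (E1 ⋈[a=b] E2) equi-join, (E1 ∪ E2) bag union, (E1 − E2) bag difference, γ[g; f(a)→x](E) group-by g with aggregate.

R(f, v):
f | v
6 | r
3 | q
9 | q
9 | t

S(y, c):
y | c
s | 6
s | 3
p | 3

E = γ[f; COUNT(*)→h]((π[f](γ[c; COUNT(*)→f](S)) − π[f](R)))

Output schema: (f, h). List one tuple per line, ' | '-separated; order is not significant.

Stepwise |·|:
  S → 3
  γ[c; COUNT(*)→f](S) → 2
  π[f](γ[c; COUNT(*)→f](S)) → 2
  R → 4
  π[f](R) → 4
  (π[f](γ[c; COUNT(*)→f](S)) − π[f](R)) → 2
  γ[f; COUNT(*)→h]((π[f](γ[c; COUNT(*)→f](S)) − π[f](R))) → 2

== RESULT ==
f | h
1 | 1
2 | 1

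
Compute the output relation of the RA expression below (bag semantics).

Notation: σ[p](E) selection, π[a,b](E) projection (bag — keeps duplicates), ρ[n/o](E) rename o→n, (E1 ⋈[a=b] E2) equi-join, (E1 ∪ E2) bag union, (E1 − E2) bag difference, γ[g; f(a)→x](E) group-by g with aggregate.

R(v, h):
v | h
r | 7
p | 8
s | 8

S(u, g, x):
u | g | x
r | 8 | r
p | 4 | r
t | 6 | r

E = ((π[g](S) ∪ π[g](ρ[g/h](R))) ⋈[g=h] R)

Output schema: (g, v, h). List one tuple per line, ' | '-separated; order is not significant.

Row counts bottom-up:
  S → 3
  π[g](S) → 3
  R → 3
  ρ[g/h](R) → 3
  π[g](ρ[g/h](R)) → 3
  (π[g](S) ∪ π[g](ρ[g/h](R))) → 6
  R → 3
  ((π[g](S) ∪ π[g](ρ[g/h](R))) ⋈[g=h] R) → 7

== RESULT ==
g | v | h
7 | r | 7
8 | p | 8
8 | p | 8
8 | p | 8
8 | s | 8
8 | s | 8
8 | s | 8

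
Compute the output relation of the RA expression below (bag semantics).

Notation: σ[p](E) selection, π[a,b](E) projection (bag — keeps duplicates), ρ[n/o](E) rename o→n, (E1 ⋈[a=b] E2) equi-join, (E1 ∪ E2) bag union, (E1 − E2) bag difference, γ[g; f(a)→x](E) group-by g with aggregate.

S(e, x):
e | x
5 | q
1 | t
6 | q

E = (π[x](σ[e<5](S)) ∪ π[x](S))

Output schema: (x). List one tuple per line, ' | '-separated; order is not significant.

Stepwise |·|:
  S → 3
  σ[e<5](S) → 1
  π[x](σ[e<5](S)) → 1
  S → 3
  π[x](S) → 3
  (π[x](σ[e<5](S)) ∪ π[x](S)) → 4

== RESULT ==
x
q
q
t
t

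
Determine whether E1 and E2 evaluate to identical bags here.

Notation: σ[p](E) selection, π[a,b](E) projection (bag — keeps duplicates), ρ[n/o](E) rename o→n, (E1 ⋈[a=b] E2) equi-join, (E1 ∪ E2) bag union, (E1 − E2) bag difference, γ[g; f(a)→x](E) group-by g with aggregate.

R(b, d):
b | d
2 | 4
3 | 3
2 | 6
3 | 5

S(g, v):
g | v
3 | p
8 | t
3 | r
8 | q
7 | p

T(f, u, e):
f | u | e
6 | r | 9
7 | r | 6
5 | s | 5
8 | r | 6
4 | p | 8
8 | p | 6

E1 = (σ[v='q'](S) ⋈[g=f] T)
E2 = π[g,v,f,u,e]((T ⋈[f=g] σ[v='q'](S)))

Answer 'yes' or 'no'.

E1 per-node cardinality:
  S → 5
  σ[v='q'](S) → 1
  T → 6
  (σ[v='q'](S) ⋈[g=f] T) → 2
E2 per-node cardinality:
  T → 6
  S → 5
  σ[v='q'](S) → 1
  (T ⋈[f=g] σ[v='q'](S)) → 2
  π[g,v,f,u,e]((T ⋈[f=g] σ[v='q'](S))) → 2

E1 and E2 produce the same multiset:
g | v | f | u | e
8 | q | 8 | p | 6
8 | q | 8 | r | 6

yes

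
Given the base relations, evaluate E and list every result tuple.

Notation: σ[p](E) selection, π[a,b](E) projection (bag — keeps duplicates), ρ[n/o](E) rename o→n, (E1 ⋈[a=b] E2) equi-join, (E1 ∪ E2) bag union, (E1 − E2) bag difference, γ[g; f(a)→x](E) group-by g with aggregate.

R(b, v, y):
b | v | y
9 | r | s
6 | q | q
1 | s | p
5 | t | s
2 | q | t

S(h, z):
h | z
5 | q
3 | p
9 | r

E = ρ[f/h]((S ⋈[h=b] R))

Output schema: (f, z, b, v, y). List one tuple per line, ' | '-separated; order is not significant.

Subexpression sizes:
  S → 3
  R → 5
  (S ⋈[h=b] R) → 2
  ρ[f/h]((S ⋈[h=b] R)) → 2

== RESULT ==
f | z | b | v | y
5 | q | 5 | t | s
9 | r | 9 | r | s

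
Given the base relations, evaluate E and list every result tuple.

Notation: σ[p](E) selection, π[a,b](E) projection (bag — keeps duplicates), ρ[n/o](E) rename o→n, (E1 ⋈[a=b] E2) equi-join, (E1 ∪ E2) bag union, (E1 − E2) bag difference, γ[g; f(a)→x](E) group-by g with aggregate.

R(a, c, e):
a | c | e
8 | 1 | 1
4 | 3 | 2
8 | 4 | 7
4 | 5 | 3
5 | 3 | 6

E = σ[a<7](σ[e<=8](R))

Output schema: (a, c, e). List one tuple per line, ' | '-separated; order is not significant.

Subexpression sizes:
  R → 5
  σ[e<=8](R) → 5
  σ[a<7](σ[e<=8](R)) → 3

== RESULT ==
a | c | e
4 | 3 | 2
4 | 5 | 3
5 | 3 | 6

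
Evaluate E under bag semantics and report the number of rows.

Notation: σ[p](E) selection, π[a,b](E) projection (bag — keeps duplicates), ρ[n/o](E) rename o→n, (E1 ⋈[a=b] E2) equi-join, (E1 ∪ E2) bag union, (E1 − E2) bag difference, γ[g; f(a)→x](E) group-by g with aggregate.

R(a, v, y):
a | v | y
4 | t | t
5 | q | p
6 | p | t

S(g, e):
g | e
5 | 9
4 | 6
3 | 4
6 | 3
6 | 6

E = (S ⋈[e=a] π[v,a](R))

Subexpression sizes:
  S → 5
  R → 3
  π[v,a](R) → 3
  (S ⋈[e=a] π[v,a](R)) → 3

|E| = 3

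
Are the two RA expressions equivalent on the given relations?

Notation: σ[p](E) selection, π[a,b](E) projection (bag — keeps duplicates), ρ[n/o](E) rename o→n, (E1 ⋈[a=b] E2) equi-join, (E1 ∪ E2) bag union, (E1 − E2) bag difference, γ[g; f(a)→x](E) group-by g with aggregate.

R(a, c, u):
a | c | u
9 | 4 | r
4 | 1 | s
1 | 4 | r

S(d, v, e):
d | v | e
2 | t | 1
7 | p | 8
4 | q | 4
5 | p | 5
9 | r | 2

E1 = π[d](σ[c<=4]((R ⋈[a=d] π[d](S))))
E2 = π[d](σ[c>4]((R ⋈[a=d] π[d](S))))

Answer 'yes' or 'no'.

E1 per-node cardinality:
  R → 3
  S → 5
  π[d](S) → 5
  (R ⋈[a=d] π[d](S)) → 2
  σ[c<=4]((R ⋈[a=d] π[d](S))) → 2
  π[d](σ[c<=4]((R ⋈[a=d] π[d](S)))) → 2
E2 per-node cardinality:
  R → 3
  S → 5
  π[d](S) → 5
  (R ⋈[a=d] π[d](S)) → 2
  σ[c>4]((R ⋈[a=d] π[d](S))) → 0
  π[d](σ[c>4]((R ⋈[a=d] π[d](S)))) → 0

E1 result:
d
4
9
E2 result:
d
(0 rows)
Witness: (9,) appears 1× in E1 but 0× in E2.

no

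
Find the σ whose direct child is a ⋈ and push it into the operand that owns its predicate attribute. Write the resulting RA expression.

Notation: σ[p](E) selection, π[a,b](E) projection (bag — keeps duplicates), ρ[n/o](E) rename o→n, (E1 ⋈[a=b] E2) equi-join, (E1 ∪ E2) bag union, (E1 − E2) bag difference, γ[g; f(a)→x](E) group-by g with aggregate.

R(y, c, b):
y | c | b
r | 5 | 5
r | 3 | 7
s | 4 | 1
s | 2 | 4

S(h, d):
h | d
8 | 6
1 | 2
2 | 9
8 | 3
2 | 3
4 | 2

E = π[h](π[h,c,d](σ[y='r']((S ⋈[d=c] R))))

σ filters on y, owned by the right side.
E' = π[h](π[h,c,d]((S ⋈[d=c] σ[y='r'](R))))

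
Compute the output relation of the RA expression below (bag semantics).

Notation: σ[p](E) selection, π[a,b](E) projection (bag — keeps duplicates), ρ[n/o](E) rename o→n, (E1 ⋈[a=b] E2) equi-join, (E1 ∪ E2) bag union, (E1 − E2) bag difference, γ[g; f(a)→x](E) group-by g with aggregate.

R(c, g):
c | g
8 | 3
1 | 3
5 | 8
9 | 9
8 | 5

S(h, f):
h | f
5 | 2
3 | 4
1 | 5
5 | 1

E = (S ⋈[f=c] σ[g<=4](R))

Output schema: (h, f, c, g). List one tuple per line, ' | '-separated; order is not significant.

Per-node cardinality:
  S → 4
  R → 5
  σ[g<=4](R) → 2
  (S ⋈[f=c] σ[g<=4](R)) → 1

== RESULT ==
h | f | c | g
5 | 1 | 1 | 3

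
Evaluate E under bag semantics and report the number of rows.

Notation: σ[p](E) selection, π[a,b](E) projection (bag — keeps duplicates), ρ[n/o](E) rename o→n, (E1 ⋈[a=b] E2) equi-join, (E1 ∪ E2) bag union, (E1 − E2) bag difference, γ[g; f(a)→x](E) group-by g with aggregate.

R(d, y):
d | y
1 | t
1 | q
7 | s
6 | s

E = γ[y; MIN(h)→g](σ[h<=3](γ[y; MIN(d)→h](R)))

Row counts bottom-up:
  R → 4
  γ[y; MIN(d)→h](R) → 3
  σ[h<=3](γ[y; MIN(d)→h](R)) → 2
  γ[y; MIN(h)→g](σ[h<=3](γ[y; MIN(d)→h](R))) → 2

|E| = 2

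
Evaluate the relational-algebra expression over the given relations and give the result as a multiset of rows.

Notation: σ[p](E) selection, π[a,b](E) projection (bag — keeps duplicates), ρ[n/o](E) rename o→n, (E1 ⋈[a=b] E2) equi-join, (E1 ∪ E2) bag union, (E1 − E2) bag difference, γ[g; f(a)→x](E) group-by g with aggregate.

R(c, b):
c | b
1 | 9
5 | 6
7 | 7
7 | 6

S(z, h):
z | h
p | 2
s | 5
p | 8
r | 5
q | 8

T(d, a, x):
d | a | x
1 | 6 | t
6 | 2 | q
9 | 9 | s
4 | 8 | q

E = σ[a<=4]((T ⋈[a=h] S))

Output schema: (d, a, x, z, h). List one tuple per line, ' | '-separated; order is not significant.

Per-node cardinality:
  T → 4
  S → 5
  (T ⋈[a=h] S) → 3
  σ[a<=4]((T ⋈[a=h] S)) → 1

== RESULT ==
d | a | x | z | h
6 | 2 | q | p | 2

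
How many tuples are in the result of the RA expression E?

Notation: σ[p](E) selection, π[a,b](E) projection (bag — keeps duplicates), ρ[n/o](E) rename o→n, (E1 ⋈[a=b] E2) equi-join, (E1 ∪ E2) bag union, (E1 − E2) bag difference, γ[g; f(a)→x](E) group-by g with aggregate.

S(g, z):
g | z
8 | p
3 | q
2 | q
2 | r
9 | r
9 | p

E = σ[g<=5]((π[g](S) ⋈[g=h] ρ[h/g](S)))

Per-node cardinality:
  S → 6
  π[g](S) → 6
  S → 6
  ρ[h/g](S) → 6
  (π[g](S) ⋈[g=h] ρ[h/g](S)) → 10
  σ[g<=5]((π[g](S) ⋈[g=h] ρ[h/g](S))) → 5

|E| = 5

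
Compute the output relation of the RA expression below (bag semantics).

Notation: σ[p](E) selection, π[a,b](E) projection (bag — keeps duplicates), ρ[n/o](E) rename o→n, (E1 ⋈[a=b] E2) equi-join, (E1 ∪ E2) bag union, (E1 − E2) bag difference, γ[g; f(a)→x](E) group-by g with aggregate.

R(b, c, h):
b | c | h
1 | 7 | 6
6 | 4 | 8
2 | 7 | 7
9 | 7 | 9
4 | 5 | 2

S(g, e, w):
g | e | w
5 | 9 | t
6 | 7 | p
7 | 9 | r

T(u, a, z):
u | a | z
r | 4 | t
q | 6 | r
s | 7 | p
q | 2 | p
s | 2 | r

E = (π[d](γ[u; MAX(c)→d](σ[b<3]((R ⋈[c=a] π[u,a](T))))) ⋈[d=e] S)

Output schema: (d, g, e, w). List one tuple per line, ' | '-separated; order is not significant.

Subexpression sizes:
  R → 5
  T → 5
  π[u,a](T) → 5
  (R ⋈[c=a] π[u,a](T)) → 4
  σ[b<3]((R ⋈[c=a] π[u,a](T))) → 2
  γ[u; MAX(c)→d](σ[b<3]((R ⋈[c=a] π[u,a](T)))) → 1
  π[d](γ[u; MAX(c)→d](σ[b<3]((R ⋈[c=a] π[u,a](T))))) → 1
  S → 3
  (π[d](γ[u; MAX(c)→d](σ[b<3]((R ⋈[c=a] π[u,a](T))))) ⋈[d=e] S) → 1

== RESULT ==
d | g | e | w
7 | 6 | 7 | p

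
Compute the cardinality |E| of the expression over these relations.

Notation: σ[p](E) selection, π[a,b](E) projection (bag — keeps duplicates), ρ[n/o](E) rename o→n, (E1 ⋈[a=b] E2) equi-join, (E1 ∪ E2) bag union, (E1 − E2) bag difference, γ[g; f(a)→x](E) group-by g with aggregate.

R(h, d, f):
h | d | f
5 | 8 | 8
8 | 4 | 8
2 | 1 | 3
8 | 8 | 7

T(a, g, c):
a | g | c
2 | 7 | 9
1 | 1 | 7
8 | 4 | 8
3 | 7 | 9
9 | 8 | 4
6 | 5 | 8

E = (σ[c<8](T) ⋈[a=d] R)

Subexpression sizes:
  T → 6
  σ[c<8](T) → 2
  R → 4
  (σ[c<8](T) ⋈[a=d] R) → 1

|E| = 1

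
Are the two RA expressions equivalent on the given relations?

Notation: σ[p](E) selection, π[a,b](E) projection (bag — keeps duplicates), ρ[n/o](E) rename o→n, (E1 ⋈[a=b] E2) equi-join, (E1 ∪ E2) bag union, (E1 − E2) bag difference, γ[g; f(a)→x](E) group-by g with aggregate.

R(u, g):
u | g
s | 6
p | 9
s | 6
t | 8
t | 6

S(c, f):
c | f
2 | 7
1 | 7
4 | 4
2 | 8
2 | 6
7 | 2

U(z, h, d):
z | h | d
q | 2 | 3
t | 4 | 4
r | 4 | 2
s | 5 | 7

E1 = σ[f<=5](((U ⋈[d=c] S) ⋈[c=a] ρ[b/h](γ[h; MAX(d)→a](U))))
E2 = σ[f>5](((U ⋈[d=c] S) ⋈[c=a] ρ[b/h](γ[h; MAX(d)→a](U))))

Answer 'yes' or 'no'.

E1 subexpression sizes:
  U → 4
  S → 6
  (U ⋈[d=c] S) → 5
  U → 4
  γ[h; MAX(d)→a](U) → 3
  ρ[b/h](γ[h; MAX(d)→a](U)) → 3
  ((U ⋈[d=c] S) ⋈[c=a] ρ[b/h](γ[h; MAX(d)→a](U))) → 2
  σ[f<=5](((U ⋈[d=c] S) ⋈[c=a] ρ[b/h](γ[h; MAX(d)→a](U)))) → 2
E2 subexpression sizes:
  U → 4
  S → 6
  (U ⋈[d=c] S) → 5
  U → 4
  γ[h; MAX(d)→a](U) → 3
  ρ[b/h](γ[h; MAX(d)→a](U)) → 3
  ((U ⋈[d=c] S) ⋈[c=a] ρ[b/h](γ[h; MAX(d)→a](U))) → 2
  σ[f>5](((U ⋈[d=c] S) ⋈[c=a] ρ[b/h](γ[h; MAX(d)→a](U)))) → 0

E1 result:
z | h | d | c | f | b | a
s | 5 | 7 | 7 | 2 | 5 | 7
t | 4 | 4 | 4 | 4 | 4 | 4
E2 result:
z | h | d | c | f | b | a
(0 rows)
Witness: ('s', 5, 7, 7, 2, 5, 7) appears 1× in E1 but 0× in E2.

no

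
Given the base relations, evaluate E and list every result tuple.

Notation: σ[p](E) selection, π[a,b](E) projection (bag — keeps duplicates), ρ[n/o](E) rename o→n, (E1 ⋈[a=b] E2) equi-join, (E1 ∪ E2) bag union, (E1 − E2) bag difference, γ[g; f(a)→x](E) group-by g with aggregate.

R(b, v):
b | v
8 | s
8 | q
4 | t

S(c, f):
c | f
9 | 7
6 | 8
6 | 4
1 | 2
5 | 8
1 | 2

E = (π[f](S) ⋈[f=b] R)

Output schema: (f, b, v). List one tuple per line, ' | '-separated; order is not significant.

Row counts bottom-up:
  S → 6
  π[f](S) → 6
  R → 3
  (π[f](S) ⋈[f=b] R) → 5

== RESULT ==
f | b | v
4 | 4 | t
8 | 8 | q
8 | 8 | q
8 | 8 | s
8 | 8 | s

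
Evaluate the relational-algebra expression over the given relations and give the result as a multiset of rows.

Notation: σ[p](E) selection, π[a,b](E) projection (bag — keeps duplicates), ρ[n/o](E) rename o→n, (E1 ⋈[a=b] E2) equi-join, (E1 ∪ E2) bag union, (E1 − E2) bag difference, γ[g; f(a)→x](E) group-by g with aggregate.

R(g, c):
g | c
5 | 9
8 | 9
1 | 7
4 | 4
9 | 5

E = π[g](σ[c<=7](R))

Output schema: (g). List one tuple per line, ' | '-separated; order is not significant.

Per-node cardinality:
  R → 5
  σ[c<=7](R) → 3
  π[g](σ[c<=7](R)) → 3

== RESULT ==
g
1
4
9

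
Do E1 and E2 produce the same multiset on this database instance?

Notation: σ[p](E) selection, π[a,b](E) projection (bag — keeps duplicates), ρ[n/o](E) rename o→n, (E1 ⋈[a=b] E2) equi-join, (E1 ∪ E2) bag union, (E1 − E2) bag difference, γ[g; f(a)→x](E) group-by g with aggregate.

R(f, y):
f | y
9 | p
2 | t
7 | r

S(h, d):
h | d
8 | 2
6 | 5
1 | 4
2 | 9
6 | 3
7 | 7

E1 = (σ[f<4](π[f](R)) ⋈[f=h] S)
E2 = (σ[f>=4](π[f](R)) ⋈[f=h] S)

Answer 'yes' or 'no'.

E1 stepwise |·|:
  R → 3
  π[f](R) → 3
  σ[f<4](π[f](R)) → 1
  S → 6
  (σ[f<4](π[f](R)) ⋈[f=h] S) → 1
E2 stepwise |·|:
  R → 3
  π[f](R) → 3
  σ[f>=4](π[f](R)) → 2
  S → 6
  (σ[f>=4](π[f](R)) ⋈[f=h] S) → 1

E1 result:
f | h | d
2 | 2 | 9
E2 result:
f | h | d
7 | 7 | 7
Witness: (2, 2, 9) appears 1× in E1 but 0× in E2.

no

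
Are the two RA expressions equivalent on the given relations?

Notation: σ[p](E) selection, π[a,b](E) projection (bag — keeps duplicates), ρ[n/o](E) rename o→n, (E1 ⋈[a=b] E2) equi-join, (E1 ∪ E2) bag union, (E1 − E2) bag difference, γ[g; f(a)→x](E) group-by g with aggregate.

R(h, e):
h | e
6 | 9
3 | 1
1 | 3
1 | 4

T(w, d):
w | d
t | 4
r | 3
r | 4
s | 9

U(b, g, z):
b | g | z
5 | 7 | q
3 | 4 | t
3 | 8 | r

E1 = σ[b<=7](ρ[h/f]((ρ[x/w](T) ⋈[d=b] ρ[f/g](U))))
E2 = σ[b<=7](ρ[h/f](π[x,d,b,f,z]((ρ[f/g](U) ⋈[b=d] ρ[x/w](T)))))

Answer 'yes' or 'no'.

E1 row counts bottom-up:
  T → 4
  ρ[x/w](T) → 4
  U → 3
  ρ[f/g](U) → 3
  (ρ[x/w](T) ⋈[d=b] ρ[f/g](U)) → 2
  ρ[h/f]((ρ[x/w](T) ⋈[d=b] ρ[f/g](U))) → 2
  σ[b<=7](ρ[h/f]((ρ[x/w](T) ⋈[d=b] ρ[f/g](U)))) → 2
E2 row counts bottom-up:
  U → 3
  ρ[f/g](U) → 3
  T → 4
  ρ[x/w](T) → 4
  (ρ[f/g](U) ⋈[b=d] ρ[x/w](T)) → 2
  π[x,d,b,f,z]((ρ[f/g](U) ⋈[b=d] ρ[x/w](T))) → 2
  ρ[h/f](π[x,d,b,f,z]((ρ[f/g](U) ⋈[b=d] ρ[x/w](T)))) → 2
  σ[b<=7](ρ[h/f](π[x,d,b,f,z]((ρ[f/g](U) ⋈[b=d] ρ[x/w](T))))) → 2

E1 and E2 produce the same multiset:
x | d | b | h | z
r | 3 | 3 | 4 | t
r | 3 | 3 | 8 | r

yes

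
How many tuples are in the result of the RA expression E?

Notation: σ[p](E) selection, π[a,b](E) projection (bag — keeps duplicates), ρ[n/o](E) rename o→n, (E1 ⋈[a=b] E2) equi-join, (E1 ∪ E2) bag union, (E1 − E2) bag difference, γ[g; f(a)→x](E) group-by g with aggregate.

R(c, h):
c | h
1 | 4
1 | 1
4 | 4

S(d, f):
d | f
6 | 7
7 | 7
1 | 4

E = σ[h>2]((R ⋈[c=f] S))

Stepwise |·|:
  R → 3
  S → 3
  (R ⋈[c=f] S) → 1
  σ[h>2]((R ⋈[c=f] S)) → 1

|E| = 1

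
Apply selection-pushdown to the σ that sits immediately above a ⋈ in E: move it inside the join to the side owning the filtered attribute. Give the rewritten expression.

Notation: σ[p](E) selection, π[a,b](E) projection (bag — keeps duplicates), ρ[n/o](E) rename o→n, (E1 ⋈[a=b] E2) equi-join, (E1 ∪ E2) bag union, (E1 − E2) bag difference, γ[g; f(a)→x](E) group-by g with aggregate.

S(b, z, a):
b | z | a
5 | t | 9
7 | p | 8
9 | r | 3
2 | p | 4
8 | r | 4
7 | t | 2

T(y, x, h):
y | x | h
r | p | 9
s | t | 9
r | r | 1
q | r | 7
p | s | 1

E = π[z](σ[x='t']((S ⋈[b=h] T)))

σ filters on x, owned by the right side.
E' = π[z]((S ⋈[b=h] σ[x='t'](T)))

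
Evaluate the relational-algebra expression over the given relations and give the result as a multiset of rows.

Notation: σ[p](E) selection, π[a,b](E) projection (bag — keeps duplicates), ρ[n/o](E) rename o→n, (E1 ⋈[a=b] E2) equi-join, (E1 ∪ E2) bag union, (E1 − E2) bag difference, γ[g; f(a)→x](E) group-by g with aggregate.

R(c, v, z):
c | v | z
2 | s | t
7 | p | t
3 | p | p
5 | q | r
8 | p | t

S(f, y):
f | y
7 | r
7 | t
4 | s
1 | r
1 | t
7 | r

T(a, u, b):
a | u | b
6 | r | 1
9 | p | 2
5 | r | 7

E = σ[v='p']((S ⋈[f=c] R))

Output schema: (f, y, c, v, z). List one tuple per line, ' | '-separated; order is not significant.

Per-node cardinality:
  S → 6
  R → 5
  (S ⋈[f=c] R) → 3
  σ[v='p']((S ⋈[f=c] R)) → 3

== RESULT ==
f | y | c | v | z
7 | r | 7 | p | t
7 | r | 7 | p | t
7 | t | 7 | p | t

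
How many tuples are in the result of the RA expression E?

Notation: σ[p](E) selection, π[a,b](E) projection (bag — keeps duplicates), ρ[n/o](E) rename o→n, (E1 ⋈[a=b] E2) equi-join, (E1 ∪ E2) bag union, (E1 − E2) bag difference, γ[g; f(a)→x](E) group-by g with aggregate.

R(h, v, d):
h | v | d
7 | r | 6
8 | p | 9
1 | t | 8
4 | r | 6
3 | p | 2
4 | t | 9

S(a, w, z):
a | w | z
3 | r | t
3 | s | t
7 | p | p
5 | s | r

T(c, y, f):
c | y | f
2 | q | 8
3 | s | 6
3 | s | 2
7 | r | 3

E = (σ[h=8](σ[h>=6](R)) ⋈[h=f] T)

Row counts bottom-up:
  R → 6
  σ[h>=6](R) → 2
  σ[h=8](σ[h>=6](R)) → 1
  T → 4
  (σ[h=8](σ[h>=6](R)) ⋈[h=f] T) → 1

|E| = 1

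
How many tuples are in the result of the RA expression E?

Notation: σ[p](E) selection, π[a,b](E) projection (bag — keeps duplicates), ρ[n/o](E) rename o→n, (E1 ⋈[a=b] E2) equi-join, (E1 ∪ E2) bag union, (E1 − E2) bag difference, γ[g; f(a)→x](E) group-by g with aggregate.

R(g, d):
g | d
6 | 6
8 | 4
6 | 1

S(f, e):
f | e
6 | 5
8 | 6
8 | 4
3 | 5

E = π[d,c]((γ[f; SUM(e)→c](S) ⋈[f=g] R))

Stepwise |·|:
  S → 4
  γ[f; SUM(e)→c](S) → 3
  R → 3
  (γ[f; SUM(e)→c](S) ⋈[f=g] R) → 3
  π[d,c]((γ[f; SUM(e)→c](S) ⋈[f=g] R)) → 3

|E| = 3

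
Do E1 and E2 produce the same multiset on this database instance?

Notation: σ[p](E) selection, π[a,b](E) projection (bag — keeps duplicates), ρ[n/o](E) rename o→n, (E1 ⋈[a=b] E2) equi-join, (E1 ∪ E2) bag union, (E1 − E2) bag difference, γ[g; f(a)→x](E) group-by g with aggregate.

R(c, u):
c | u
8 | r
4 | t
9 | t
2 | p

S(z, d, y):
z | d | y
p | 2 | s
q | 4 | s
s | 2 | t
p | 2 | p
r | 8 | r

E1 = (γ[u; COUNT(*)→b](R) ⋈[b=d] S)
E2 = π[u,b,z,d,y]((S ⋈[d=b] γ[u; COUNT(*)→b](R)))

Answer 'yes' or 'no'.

E1 per-node cardinality:
  R → 4
  γ[u; COUNT(*)→b](R) → 3
  S → 5
  (γ[u; COUNT(*)→b](R) ⋈[b=d] S) → 3
E2 per-node cardinality:
  S → 5
  R → 4
  γ[u; COUNT(*)→b](R) → 3
  (S ⋈[d=b] γ[u; COUNT(*)→b](R)) → 3
  π[u,b,z,d,y]((S ⋈[d=b] γ[u; COUNT(*)→b](R))) → 3

E1 and E2 produce the same multiset:
u | b | z | d | y
t | 2 | p | 2 | p
t | 2 | p | 2 | s
t | 2 | s | 2 | t

yes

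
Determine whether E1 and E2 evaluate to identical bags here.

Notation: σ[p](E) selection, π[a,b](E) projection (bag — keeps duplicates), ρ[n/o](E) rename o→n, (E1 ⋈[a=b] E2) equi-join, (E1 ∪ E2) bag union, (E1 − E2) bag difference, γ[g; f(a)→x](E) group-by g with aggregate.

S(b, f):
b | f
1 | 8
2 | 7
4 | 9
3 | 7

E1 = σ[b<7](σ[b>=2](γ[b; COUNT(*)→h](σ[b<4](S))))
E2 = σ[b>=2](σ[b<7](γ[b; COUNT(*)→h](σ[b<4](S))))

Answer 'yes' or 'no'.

E1 stepwise |·|:
  S → 4
  σ[b<4](S) → 3
  γ[b; COUNT(*)→h](σ[b<4](S)) → 3
  σ[b>=2](γ[b; COUNT(*)→h](σ[b<4](S))) → 2
  σ[b<7](σ[b>=2](γ[b; COUNT(*)→h](σ[b<4](S)))) → 2
E2 stepwise |·|:
  S → 4
  σ[b<4](S) → 3
  γ[b; COUNT(*)→h](σ[b<4](S)) → 3
  σ[b<7](γ[b; COUNT(*)→h](σ[b<4](S))) → 3
  σ[b>=2](σ[b<7](γ[b; COUNT(*)→h](σ[b<4](S)))) → 2

E1 and E2 produce the same multiset:
b | h
2 | 1
3 | 1

yes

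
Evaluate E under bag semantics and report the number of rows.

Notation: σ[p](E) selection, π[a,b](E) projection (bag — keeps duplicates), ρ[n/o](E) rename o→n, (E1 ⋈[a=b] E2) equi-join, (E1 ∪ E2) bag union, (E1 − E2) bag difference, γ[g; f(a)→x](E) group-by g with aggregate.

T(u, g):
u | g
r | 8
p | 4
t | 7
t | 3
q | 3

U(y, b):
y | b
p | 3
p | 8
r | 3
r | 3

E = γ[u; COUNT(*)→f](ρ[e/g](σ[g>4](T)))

Subexpression sizes:
  T → 5
  σ[g>4](T) → 2
  ρ[e/g](σ[g>4](T)) → 2
  γ[u; COUNT(*)→f](ρ[e/g](σ[g>4](T))) → 2

|E| = 2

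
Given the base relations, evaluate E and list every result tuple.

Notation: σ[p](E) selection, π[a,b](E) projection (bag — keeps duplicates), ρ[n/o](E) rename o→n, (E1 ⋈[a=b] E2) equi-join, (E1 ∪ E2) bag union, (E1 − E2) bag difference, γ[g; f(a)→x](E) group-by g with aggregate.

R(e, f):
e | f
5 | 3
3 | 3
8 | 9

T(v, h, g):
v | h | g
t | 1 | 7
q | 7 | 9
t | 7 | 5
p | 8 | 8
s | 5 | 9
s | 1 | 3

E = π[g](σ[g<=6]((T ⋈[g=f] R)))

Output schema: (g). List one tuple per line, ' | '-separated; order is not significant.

Per-node cardinality:
  T → 6
  R → 3
  (T ⋈[g=f] R) → 4
  σ[g<=6]((T ⋈[g=f] R)) → 2
  π[g](σ[g<=6]((T ⋈[g=f] R))) → 2

== RESULT ==
g
3
3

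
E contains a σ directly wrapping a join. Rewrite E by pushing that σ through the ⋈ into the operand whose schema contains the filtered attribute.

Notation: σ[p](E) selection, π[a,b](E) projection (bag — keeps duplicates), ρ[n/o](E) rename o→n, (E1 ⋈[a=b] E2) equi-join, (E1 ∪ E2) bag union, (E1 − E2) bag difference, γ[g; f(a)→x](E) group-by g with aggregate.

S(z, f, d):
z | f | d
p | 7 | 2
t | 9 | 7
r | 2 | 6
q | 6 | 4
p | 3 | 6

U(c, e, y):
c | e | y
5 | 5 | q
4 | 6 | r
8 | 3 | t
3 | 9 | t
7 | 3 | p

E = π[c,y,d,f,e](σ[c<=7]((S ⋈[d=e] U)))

σ filters on c, owned by the right side.
E' = π[c,y,d,f,e]((S ⋈[d=e] σ[c<=7](U)))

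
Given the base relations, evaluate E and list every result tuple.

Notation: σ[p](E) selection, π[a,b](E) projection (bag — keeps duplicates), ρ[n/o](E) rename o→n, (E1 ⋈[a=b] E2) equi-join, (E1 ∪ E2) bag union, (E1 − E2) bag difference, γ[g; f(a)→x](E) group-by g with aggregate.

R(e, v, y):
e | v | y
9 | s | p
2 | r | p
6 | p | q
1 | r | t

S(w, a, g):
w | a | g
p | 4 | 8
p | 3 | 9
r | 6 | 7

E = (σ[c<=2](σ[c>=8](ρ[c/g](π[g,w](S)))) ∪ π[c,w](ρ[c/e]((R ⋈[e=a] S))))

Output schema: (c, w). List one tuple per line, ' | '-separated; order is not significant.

Row counts bottom-up:
  S → 3
  π[g,w](S) → 3
  ρ[c/g](π[g,w](S)) → 3
  σ[c>=8](ρ[c/g](π[g,w](S))) → 2
  σ[c<=2](σ[c>=8](ρ[c/g](π[g,w](S)))) → 0
  R → 4
  S → 3
  (R ⋈[e=a] S) → 1
  ρ[c/e]((R ⋈[e=a] S)) → 1
  π[c,w](ρ[c/e]((R ⋈[e=a] S))) → 1
  (σ[c<=2](σ[c>=8](ρ[c/g](π[g,w](S)))) ∪ π[c,w](ρ[c/e]((R ⋈[e=a] S)))) → 1

== RESULT ==
c | w
6 | r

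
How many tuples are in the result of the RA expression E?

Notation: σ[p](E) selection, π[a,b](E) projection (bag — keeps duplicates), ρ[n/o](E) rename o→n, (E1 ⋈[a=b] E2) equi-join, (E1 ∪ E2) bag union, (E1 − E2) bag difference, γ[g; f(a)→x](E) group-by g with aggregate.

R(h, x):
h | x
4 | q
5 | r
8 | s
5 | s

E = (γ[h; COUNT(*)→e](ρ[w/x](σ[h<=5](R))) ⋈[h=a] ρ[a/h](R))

Stepwise |·|:
  R → 4
  σ[h<=5](R) → 3
  ρ[w/x](σ[h<=5](R)) → 3
  γ[h; COUNT(*)→e](ρ[w/x](σ[h<=5](R))) → 2
  R → 4
  ρ[a/h](R) → 4
  (γ[h; COUNT(*)→e](ρ[w/x](σ[h<=5](R))) ⋈[h=a] ρ[a/h](R)) → 3

|E| = 3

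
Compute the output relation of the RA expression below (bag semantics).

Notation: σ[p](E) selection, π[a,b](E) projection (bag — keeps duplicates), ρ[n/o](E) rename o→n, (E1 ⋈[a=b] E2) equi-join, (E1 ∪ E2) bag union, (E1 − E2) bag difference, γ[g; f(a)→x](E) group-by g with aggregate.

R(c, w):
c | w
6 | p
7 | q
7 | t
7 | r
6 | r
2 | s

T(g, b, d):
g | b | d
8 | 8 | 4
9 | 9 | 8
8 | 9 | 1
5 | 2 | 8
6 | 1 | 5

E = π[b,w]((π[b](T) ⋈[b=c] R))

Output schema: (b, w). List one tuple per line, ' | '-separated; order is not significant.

Stepwise |·|:
  T → 5
  π[b](T) → 5
  R → 6
  (π[b](T) ⋈[b=c] R) → 1
  π[b,w]((π[b](T) ⋈[b=c] R)) → 1

== RESULT ==
b | w
2 | s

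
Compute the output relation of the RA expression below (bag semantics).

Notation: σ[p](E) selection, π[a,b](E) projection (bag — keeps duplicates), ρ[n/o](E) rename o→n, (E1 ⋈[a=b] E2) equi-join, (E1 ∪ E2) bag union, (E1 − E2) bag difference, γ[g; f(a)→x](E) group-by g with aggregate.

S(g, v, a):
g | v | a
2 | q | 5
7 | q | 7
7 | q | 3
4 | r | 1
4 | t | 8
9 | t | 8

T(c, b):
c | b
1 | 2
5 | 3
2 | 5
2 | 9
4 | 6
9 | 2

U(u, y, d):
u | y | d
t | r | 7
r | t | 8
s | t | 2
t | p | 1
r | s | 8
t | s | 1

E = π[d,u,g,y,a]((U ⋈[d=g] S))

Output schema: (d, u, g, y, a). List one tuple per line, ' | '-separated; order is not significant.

Row counts bottom-up:
  U → 6
  S → 6
  (U ⋈[d=g] S) → 3
  π[d,u,g,y,a]((U ⋈[d=g] S)) → 3

== RESULT ==
d | u | g | y | a
2 | s | 2 | t | 5
7 | t | 7 | r | 3
7 | t | 7 | r | 7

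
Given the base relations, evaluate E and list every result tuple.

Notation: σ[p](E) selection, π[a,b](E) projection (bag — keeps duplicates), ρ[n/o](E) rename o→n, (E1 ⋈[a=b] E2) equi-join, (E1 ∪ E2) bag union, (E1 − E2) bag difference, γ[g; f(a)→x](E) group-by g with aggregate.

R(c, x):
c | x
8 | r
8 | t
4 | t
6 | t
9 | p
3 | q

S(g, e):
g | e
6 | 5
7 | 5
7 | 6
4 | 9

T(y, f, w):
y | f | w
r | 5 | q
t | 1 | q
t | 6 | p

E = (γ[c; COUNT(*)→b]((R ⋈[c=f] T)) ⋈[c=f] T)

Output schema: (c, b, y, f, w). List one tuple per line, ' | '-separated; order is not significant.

Row counts bottom-up:
  R → 6
  T → 3
  (R ⋈[c=f] T) → 1
  γ[c; COUNT(*)→b]((R ⋈[c=f] T)) → 1
  T → 3
  (γ[c; COUNT(*)→b]((R ⋈[c=f] T)) ⋈[c=f] T) → 1

== RESULT ==
c | b | y | f | w
6 | 1 | t | 6 | p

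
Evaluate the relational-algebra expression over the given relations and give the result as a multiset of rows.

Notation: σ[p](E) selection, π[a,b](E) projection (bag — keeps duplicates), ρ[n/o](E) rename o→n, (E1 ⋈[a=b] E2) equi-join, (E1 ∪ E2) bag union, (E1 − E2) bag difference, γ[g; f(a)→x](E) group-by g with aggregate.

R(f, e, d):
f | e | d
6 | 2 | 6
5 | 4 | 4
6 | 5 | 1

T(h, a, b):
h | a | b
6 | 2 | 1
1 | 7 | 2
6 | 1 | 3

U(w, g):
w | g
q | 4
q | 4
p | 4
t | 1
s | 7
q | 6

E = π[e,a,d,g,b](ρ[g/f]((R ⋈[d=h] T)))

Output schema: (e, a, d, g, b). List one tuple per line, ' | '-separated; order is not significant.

Row counts bottom-up:
  R → 3
  T → 3
  (R ⋈[d=h] T) → 3
  ρ[g/f]((R ⋈[d=h] T)) → 3
  π[e,a,d,g,b](ρ[g/f]((R ⋈[d=h] T))) → 3

== RESULT ==
e | a | d | g | b
2 | 1 | 6 | 6 | 3
2 | 2 | 6 | 6 | 1
5 | 7 | 1 | 6 | 2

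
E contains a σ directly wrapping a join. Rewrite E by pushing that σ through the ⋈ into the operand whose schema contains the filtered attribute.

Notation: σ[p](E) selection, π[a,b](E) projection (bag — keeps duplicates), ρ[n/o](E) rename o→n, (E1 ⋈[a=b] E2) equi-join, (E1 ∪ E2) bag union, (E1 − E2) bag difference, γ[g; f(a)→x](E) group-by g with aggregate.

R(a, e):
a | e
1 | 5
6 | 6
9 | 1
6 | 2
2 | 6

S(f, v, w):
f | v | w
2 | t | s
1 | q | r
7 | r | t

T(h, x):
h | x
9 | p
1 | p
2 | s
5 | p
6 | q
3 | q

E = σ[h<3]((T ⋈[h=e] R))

σ filters on h, owned by the left side.
E' = (σ[h<3](T) ⋈[h=e] R)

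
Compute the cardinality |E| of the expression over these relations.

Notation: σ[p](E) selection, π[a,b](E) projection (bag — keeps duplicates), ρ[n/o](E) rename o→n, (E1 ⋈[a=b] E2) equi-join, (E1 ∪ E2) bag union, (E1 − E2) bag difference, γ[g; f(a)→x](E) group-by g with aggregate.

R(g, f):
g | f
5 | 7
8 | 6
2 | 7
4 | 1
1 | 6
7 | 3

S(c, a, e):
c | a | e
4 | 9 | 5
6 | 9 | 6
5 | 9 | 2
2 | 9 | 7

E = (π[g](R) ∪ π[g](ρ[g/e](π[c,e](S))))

Per-node cardinality:
  R → 6
  π[g](R) → 6
  S → 4
  π[c,e](S) → 4
  ρ[g/e](π[c,e](S)) → 4
  π[g](ρ[g/e](π[c,e](S))) → 4
  (π[g](R) ∪ π[g](ρ[g/e](π[c,e](S)))) → 10

|E| = 10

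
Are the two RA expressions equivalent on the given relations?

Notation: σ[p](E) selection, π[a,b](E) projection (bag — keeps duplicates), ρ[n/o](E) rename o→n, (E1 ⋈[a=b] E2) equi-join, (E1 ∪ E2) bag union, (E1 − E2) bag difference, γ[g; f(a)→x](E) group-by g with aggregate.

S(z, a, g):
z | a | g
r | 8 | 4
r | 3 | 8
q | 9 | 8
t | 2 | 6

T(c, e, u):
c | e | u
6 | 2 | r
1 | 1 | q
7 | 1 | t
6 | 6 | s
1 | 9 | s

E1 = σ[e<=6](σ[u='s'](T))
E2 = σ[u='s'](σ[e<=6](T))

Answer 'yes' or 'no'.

E1 stepwise |·|:
  T → 5
  σ[u='s'](T) → 2
  σ[e<=6](σ[u='s'](T)) → 1
E2 stepwise |·|:
  T → 5
  σ[e<=6](T) → 4
  σ[u='s'](σ[e<=6](T)) → 1

E1 and E2 produce the same multiset:
c | e | u
6 | 6 | s

yes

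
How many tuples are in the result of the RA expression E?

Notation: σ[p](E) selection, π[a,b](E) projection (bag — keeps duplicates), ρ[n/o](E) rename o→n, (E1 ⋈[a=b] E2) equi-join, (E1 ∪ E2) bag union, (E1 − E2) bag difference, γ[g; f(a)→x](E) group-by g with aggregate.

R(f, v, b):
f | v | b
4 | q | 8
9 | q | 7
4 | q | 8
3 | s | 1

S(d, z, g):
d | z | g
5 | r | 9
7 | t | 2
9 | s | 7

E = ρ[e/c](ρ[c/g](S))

Row counts bottom-up:
  S → 3
  ρ[c/g](S) → 3
  ρ[e/c](ρ[c/g](S)) → 3

|E| = 3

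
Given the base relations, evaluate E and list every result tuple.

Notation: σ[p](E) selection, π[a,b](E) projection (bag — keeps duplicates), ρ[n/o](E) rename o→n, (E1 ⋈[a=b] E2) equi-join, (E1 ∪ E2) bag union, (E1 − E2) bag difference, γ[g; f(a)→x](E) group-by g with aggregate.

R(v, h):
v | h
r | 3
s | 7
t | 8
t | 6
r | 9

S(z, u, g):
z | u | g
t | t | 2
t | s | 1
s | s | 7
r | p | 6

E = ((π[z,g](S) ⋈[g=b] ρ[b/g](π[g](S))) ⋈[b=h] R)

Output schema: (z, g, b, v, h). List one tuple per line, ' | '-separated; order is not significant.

Row counts bottom-up:
  S → 4
  π[z,g](S) → 4
  S → 4
  π[g](S) → 4
  ρ[b/g](π[g](S)) → 4
  (π[z,g](S) ⋈[g=b] ρ[b/g](π[g](S))) → 4
  R → 5
  ((π[z,g](S) ⋈[g=b] ρ[b/g](π[g](S))) ⋈[b=h] R) → 2

== RESULT ==
z | g | b | v | h
r | 6 | 6 | t | 6
s | 7 | 7 | s | 7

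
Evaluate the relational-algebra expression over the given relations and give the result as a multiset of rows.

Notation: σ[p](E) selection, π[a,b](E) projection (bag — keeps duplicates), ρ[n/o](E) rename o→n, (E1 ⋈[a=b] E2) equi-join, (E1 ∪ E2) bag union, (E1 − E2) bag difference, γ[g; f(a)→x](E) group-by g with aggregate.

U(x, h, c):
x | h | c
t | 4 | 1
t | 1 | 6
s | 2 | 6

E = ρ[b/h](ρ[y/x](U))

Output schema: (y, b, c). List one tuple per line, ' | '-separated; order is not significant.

Row counts bottom-up:
  U → 3
  ρ[y/x](U) → 3
  ρ[b/h](ρ[y/x](U)) → 3

== RESULT ==
y | b | c
s | 2 | 6
t | 1 | 6
t | 4 | 1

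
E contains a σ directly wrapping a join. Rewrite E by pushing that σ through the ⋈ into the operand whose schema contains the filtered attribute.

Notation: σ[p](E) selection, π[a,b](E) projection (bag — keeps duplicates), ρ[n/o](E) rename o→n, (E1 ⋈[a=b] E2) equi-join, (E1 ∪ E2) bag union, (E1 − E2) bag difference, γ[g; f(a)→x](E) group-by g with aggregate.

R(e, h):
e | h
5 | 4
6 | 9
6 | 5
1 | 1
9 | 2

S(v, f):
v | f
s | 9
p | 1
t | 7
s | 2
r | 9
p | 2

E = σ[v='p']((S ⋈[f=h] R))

σ filters on v, owned by the left side.
E' = (σ[v='p'](S) ⋈[f=h] R)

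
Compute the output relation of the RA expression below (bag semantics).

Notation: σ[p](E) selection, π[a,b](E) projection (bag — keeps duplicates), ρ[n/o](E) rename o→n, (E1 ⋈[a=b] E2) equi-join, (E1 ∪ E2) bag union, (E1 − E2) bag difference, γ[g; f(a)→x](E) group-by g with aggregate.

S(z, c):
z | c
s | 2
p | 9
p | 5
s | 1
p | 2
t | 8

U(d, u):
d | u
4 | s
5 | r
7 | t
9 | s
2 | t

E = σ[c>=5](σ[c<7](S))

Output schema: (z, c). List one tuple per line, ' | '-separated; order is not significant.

Subexpression sizes:
  S → 6
  σ[c<7](S) → 4
  σ[c>=5](σ[c<7](S)) → 1

== RESULT ==
z | c
p | 5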